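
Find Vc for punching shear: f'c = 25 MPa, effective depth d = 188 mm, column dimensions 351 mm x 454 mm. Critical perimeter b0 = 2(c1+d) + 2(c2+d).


b0 = 2*(351 + 188) + 2*(454 + 188) = 2362 mm
Vc = 0.33 * sqrt(25) * 2362 * 188 / 1000
= 732.69 kN

732.69


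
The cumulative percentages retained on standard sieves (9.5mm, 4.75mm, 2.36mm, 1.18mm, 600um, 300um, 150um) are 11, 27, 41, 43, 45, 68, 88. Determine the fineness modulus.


FM = sum(cumulative % retained) / 100
= 323 / 100
= 3.23

3.23


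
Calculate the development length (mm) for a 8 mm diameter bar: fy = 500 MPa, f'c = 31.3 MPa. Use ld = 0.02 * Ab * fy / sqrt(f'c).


Ab = pi * 8^2 / 4 = 50.265 mm2
ld = 0.02 * 50.265 * 500 / sqrt(31.3)
= 89.8 mm

89.8


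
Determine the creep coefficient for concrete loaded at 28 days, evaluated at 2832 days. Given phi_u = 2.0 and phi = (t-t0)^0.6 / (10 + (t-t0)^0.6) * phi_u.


dt = 2832 - 28 = 2804
phi = 2804^0.6 / (10 + 2804^0.6) * 2.0
= 1.843

1.843


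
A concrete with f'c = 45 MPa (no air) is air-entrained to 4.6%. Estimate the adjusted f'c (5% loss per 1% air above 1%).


Strength loss = (4.6 - 1) * 5 = 18.0%
f'c = 45 * (1 - 18.0/100)
= 36.9 MPa

36.9


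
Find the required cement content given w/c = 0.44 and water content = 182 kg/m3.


Cement = water / (w/c)
= 182 / 0.44
= 413.6 kg/m3

413.6


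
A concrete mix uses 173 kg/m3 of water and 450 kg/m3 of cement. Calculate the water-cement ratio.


w/c = water / cement
w/c = 173 / 450 = 0.384

0.384


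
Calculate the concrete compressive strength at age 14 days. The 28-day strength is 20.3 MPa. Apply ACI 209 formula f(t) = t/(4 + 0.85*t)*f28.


f(14) = 14 / (4 + 0.85 * 14) * 20.3
= 14 / 15.9 * 20.3
= 17.87 MPa

17.87


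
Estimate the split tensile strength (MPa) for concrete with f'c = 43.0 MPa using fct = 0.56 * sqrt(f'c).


fct = 0.56 * sqrt(43.0)
= 0.56 * 6.557
= 3.672 MPa

3.672


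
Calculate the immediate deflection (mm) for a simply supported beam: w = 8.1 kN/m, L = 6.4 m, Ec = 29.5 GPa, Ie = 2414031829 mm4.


Convert: L = 6.4 m = 6400 mm, Ec = 29.5 GPa = 29500 MPa
delta = 5 * 8.1 * 6400^4 / (384 * 29500 * 2414031829)
= 2.48 mm

2.48


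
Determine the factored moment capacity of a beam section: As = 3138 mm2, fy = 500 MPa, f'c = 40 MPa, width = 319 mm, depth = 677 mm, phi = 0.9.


a = As * fy / (0.85 * f'c * b)
= 3138 * 500 / (0.85 * 40 * 319)
= 144.6616 mm
Mn = As * fy * (d - a/2) / 10^6
= 948.726 kN-m
phi*Mn = 0.9 * 948.726 = 853.85 kN-m

853.85


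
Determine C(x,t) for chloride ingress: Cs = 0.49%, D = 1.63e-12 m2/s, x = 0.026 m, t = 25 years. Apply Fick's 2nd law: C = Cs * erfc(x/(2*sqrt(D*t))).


t_seconds = 25 * 365.25 * 24 * 3600 = 788940000.0 s
arg = 0.026 / (2 * sqrt(1.63e-12 * 788940000.0))
= 0.3625
erfc(0.3625) = 0.6082
C = 0.49 * 0.6082 = 0.298%

0.298


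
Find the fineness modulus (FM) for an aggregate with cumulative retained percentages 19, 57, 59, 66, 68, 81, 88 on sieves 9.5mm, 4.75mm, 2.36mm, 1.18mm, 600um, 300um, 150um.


FM = sum(cumulative % retained) / 100
= 438 / 100
= 4.38

4.38


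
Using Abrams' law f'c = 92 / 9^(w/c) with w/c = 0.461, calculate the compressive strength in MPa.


f'c = 92 / 9^0.461
= 92 / 2.754
= 33.41 MPa

33.41


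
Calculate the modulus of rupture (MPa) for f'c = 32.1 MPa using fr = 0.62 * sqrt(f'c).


fr = 0.62 * sqrt(32.1)
= 3.513 MPa

3.513


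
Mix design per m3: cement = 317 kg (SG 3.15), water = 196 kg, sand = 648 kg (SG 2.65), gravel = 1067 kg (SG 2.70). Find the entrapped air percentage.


Vol cement = 317 / (3.15 * 1000) = 0.100635 m3
Vol water = 196 / 1000 = 0.196 m3
Vol sand = 648 / (2.65 * 1000) = 0.244528 m3
Vol gravel = 1067 / (2.70 * 1000) = 0.395185 m3
Total solid + water volume = 0.936348 m3
Air = (1 - 0.936348) * 100 = 6.37%

6.37


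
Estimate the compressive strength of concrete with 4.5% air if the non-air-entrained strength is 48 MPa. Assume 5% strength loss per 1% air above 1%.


Strength loss = (4.5 - 1) * 5 = 17.5%
f'c = 48 * (1 - 17.5/100)
= 39.6 MPa

39.6


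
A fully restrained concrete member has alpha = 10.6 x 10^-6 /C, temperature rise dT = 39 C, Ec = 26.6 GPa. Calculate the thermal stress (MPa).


sigma = alpha * dT * Ec
= 10.6e-6 * 39 * 26.6 * 1000
= 10.996 MPa

10.996


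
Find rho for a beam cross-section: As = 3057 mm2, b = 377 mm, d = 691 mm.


rho = As / (b * d)
= 3057 / (377 * 691)
= 0.0117

0.0117


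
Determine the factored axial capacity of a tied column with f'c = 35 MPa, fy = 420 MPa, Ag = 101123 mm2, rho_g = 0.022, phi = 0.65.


Ast = rho * Ag = 0.022 * 101123 = 2224.706 mm2
phi*Pn = 0.65 * 0.80 * (0.85 * 35 * (101123 - 2224.706) + 420 * 2224.706) / 1000
= 2015.83 kN

2015.83


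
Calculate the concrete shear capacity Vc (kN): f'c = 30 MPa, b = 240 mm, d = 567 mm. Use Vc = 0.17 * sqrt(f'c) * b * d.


Vc = 0.17 * sqrt(30) * 240 * 567 / 1000
= 126.71 kN

126.71


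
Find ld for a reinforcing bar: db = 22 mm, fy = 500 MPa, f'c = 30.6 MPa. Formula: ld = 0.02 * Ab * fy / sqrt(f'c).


Ab = pi * 22^2 / 4 = 380.133 mm2
ld = 0.02 * 380.133 * 500 / sqrt(30.6)
= 687.2 mm

687.2


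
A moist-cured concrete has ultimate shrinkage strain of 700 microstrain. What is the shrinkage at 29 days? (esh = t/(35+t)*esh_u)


esh(29) = 29 / (35 + 29) * 700
= 29 / 64 * 700
= 317.2 microstrain

317.2


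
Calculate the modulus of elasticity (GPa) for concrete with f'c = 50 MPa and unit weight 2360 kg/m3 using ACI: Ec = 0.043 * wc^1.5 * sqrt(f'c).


Ec = 0.043 * 2360^1.5 * sqrt(50) / 1000
= 34.86 GPa

34.86


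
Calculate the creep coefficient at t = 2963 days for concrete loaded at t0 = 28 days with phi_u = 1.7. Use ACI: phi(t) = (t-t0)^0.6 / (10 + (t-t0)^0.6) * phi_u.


dt = 2963 - 28 = 2935
phi = 2935^0.6 / (10 + 2935^0.6) * 1.7
= 1.57

1.57


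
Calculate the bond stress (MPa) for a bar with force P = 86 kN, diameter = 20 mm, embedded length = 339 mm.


u = P / (pi * db * ld)
= 86 * 1000 / (pi * 20 * 339)
= 4.038 MPa

4.038


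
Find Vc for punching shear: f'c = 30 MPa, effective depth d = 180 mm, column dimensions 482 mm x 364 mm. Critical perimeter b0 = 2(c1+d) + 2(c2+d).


b0 = 2*(482 + 180) + 2*(364 + 180) = 2412 mm
Vc = 0.33 * sqrt(30) * 2412 * 180 / 1000
= 784.74 kN

784.74


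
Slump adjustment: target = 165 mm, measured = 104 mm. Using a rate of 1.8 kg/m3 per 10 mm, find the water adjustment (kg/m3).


Difference = 165 - 104 = 61 mm
Water adjustment = 61 * 1.8 / 10 = 11.0 kg/m3

11.0


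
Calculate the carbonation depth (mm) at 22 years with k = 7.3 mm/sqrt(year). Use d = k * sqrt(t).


depth = k * sqrt(t)
= 7.3 * sqrt(22)
= 34.24 mm

34.24


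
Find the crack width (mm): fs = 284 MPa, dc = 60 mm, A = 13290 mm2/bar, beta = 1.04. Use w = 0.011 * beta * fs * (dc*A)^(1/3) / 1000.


w = 0.011 * beta * fs * (dc * A)^(1/3) / 1000
= 0.011 * 1.04 * 284 * (60 * 13290)^(1/3) / 1000
= 0.301 mm

0.301


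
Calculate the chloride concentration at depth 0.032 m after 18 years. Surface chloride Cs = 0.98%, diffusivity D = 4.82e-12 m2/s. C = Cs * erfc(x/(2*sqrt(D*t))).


t_seconds = 18 * 365.25 * 24 * 3600 = 568036800.0 s
arg = 0.032 / (2 * sqrt(4.82e-12 * 568036800.0))
= 0.3058
erfc(0.3058) = 0.6654
C = 0.98 * 0.6654 = 0.6521%

0.6521


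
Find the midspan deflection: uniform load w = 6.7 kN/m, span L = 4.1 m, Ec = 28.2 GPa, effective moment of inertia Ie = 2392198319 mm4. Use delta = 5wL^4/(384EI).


Convert: L = 4.1 m = 4100 mm, Ec = 28.2 GPa = 28200 MPa
delta = 5 * 6.7 * 4100^4 / (384 * 28200 * 2392198319)
= 0.37 mm

0.37


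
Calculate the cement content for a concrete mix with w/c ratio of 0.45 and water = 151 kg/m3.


Cement = water / (w/c)
= 151 / 0.45
= 335.6 kg/m3

335.6


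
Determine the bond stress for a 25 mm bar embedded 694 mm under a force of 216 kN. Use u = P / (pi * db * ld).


u = P / (pi * db * ld)
= 216 * 1000 / (pi * 25 * 694)
= 3.963 MPa

3.963


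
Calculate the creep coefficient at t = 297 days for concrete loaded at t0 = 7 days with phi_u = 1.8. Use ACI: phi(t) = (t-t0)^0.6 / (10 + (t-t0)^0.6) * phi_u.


dt = 297 - 7 = 290
phi = 290^0.6 / (10 + 290^0.6) * 1.8
= 1.35

1.35


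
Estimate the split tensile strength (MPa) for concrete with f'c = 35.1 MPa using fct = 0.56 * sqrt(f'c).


fct = 0.56 * sqrt(35.1)
= 0.56 * 5.925
= 3.318 MPa

3.318


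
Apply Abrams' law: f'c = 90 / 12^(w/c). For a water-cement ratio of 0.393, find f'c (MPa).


f'c = 90 / 12^0.393
= 90 / 2.655
= 33.89 MPa

33.89


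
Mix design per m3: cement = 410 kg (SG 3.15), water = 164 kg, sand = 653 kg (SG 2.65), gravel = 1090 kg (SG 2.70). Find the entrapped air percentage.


Vol cement = 410 / (3.15 * 1000) = 0.130159 m3
Vol water = 164 / 1000 = 0.164 m3
Vol sand = 653 / (2.65 * 1000) = 0.246415 m3
Vol gravel = 1090 / (2.70 * 1000) = 0.403704 m3
Total solid + water volume = 0.944278 m3
Air = (1 - 0.944278) * 100 = 5.57%

5.57


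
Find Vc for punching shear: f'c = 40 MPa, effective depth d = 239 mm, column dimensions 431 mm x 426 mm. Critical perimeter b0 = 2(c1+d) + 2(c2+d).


b0 = 2*(431 + 239) + 2*(426 + 239) = 2670 mm
Vc = 0.33 * sqrt(40) * 2670 * 239 / 1000
= 1331.84 kN

1331.84


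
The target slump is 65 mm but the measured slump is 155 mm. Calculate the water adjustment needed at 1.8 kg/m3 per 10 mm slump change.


Difference = 65 - 155 = -90 mm
Water adjustment = -90 * 1.8 / 10 = -16.2 kg/m3

-16.2


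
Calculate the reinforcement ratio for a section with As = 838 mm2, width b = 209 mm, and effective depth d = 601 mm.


rho = As / (b * d)
= 838 / (209 * 601)
= 0.0067

0.0067


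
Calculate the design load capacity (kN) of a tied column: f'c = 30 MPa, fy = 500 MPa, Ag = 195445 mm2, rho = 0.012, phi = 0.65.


Ast = rho * Ag = 0.012 * 195445 = 2345.34 mm2
phi*Pn = 0.65 * 0.80 * (0.85 * 30 * (195445 - 2345.34) + 500 * 2345.34) / 1000
= 3170.29 kN

3170.29


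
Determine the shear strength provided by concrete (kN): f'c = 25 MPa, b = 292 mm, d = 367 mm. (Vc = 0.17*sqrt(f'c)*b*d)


Vc = 0.17 * sqrt(25) * 292 * 367 / 1000
= 91.09 kN

91.09


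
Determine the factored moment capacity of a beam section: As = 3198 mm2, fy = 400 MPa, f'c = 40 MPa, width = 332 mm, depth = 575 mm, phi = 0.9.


a = As * fy / (0.85 * f'c * b)
= 3198 * 400 / (0.85 * 40 * 332)
= 113.3239 mm
Mn = As * fy * (d - a/2) / 10^6
= 663.058 kN-m
phi*Mn = 0.9 * 663.058 = 596.75 kN-m

596.75


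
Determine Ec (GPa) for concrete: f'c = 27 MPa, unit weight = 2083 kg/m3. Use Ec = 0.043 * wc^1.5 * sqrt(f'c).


Ec = 0.043 * 2083^1.5 * sqrt(27) / 1000
= 21.24 GPa

21.24


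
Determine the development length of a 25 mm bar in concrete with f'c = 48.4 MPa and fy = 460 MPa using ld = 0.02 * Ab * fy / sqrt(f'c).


Ab = pi * 25^2 / 4 = 490.874 mm2
ld = 0.02 * 490.874 * 460 / sqrt(48.4)
= 649.1 mm

649.1


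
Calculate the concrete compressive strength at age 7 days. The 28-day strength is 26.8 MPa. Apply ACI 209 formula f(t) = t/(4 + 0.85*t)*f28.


f(7) = 7 / (4 + 0.85 * 7) * 26.8
= 7 / 9.95 * 26.8
= 18.85 MPa

18.85


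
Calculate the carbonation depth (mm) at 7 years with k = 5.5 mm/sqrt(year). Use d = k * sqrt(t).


depth = k * sqrt(t)
= 5.5 * sqrt(7)
= 14.55 mm

14.55


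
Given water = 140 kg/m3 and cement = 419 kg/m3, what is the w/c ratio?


w/c = water / cement
w/c = 140 / 419 = 0.334

0.334


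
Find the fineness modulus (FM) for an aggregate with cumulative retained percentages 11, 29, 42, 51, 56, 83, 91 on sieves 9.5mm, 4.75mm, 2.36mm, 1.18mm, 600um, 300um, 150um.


FM = sum(cumulative % retained) / 100
= 363 / 100
= 3.63

3.63


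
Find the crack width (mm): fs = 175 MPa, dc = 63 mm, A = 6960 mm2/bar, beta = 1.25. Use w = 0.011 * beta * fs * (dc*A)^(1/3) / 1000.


w = 0.011 * beta * fs * (dc * A)^(1/3) / 1000
= 0.011 * 1.25 * 175 * (63 * 6960)^(1/3) / 1000
= 0.183 mm

0.183


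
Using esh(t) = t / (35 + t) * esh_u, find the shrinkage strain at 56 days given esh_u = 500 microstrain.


esh(56) = 56 / (35 + 56) * 500
= 56 / 91 * 500
= 307.7 microstrain

307.7


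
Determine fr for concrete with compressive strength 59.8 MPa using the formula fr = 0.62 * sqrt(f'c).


fr = 0.62 * sqrt(59.8)
= 4.794 MPa

4.794


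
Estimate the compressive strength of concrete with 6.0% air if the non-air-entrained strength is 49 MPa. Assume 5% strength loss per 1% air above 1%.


Strength loss = (6.0 - 1) * 5 = 25.0%
f'c = 49 * (1 - 25.0/100)
= 36.75 MPa

36.75


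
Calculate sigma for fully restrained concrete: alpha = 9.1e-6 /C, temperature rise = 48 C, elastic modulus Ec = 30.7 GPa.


sigma = alpha * dT * Ec
= 9.1e-6 * 48 * 30.7 * 1000
= 13.41 MPa

13.41


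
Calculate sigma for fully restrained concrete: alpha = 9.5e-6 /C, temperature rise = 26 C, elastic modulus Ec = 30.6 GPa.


sigma = alpha * dT * Ec
= 9.5e-6 * 26 * 30.6 * 1000
= 7.558 MPa

7.558


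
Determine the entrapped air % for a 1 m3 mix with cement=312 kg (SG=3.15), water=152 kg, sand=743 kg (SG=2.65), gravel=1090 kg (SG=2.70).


Vol cement = 312 / (3.15 * 1000) = 0.099048 m3
Vol water = 152 / 1000 = 0.152 m3
Vol sand = 743 / (2.65 * 1000) = 0.280377 m3
Vol gravel = 1090 / (2.70 * 1000) = 0.403704 m3
Total solid + water volume = 0.935129 m3
Air = (1 - 0.935129) * 100 = 6.49%

6.49


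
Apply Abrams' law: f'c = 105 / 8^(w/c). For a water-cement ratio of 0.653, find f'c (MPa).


f'c = 105 / 8^0.653
= 105 / 3.888
= 27.01 MPa

27.01


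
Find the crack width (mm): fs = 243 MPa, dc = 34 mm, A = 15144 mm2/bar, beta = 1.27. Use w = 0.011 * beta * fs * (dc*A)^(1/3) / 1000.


w = 0.011 * beta * fs * (dc * A)^(1/3) / 1000
= 0.011 * 1.27 * 243 * (34 * 15144)^(1/3) / 1000
= 0.272 mm

0.272


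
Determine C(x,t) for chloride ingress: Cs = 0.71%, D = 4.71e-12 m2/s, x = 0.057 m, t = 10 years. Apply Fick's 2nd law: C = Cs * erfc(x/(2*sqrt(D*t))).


t_seconds = 10 * 365.25 * 24 * 3600 = 315576000.0 s
arg = 0.057 / (2 * sqrt(4.71e-12 * 315576000.0))
= 0.7392
erfc(0.7392) = 0.2958
C = 0.71 * 0.2958 = 0.21%

0.21


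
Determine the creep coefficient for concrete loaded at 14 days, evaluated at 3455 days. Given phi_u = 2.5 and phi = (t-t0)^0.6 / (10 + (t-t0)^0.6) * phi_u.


dt = 3455 - 14 = 3441
phi = 3441^0.6 / (10 + 3441^0.6) * 2.5
= 2.324

2.324


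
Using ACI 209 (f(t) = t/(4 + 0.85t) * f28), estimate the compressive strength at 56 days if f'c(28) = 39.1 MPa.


f(56) = 56 / (4 + 0.85 * 56) * 39.1
= 56 / 51.6 * 39.1
= 42.43 MPa

42.43


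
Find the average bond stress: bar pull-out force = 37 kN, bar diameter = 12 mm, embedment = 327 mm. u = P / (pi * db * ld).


u = P / (pi * db * ld)
= 37 * 1000 / (pi * 12 * 327)
= 3.001 MPa

3.001


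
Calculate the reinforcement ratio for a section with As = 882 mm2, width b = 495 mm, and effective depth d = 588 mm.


rho = As / (b * d)
= 882 / (495 * 588)
= 0.003

0.003


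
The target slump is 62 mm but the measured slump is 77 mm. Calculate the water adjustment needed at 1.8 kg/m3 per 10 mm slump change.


Difference = 62 - 77 = -15 mm
Water adjustment = -15 * 1.8 / 10 = -2.7 kg/m3

-2.7


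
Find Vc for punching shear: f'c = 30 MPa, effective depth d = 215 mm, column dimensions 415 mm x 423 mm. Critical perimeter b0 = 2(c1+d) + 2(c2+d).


b0 = 2*(415 + 215) + 2*(423 + 215) = 2536 mm
Vc = 0.33 * sqrt(30) * 2536 * 215 / 1000
= 985.51 kN

985.51


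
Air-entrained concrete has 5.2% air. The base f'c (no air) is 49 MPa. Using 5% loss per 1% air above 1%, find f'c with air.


Strength loss = (5.2 - 1) * 5 = 21.0%
f'c = 49 * (1 - 21.0/100)
= 38.71 MPa

38.71


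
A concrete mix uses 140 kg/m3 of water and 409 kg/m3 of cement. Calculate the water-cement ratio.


w/c = water / cement
w/c = 140 / 409 = 0.342

0.342


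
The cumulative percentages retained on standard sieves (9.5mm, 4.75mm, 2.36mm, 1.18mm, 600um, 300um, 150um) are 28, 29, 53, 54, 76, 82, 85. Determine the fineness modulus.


FM = sum(cumulative % retained) / 100
= 407 / 100
= 4.07

4.07


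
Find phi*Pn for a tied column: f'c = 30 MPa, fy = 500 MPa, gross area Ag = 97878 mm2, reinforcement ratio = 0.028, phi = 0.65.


Ast = rho * Ag = 0.028 * 97878 = 2740.584 mm2
phi*Pn = 0.65 * 0.80 * (0.85 * 30 * (97878 - 2740.584) + 500 * 2740.584) / 1000
= 1974.07 kN

1974.07


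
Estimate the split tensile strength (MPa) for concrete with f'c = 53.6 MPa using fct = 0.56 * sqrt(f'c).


fct = 0.56 * sqrt(53.6)
= 0.56 * 7.321
= 4.1 MPa

4.1


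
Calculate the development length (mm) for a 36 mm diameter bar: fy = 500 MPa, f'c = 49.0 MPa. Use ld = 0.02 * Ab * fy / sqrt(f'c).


Ab = pi * 36^2 / 4 = 1017.876 mm2
ld = 0.02 * 1017.876 * 500 / sqrt(49.0)
= 1454.1 mm

1454.1


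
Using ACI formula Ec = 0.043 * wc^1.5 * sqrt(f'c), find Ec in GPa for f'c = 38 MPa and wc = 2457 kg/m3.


Ec = 0.043 * 2457^1.5 * sqrt(38) / 1000
= 32.28 GPa

32.28


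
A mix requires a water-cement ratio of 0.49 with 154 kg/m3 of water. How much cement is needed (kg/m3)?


Cement = water / (w/c)
= 154 / 0.49
= 314.3 kg/m3

314.3


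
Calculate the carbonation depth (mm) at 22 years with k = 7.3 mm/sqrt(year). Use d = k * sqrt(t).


depth = k * sqrt(t)
= 7.3 * sqrt(22)
= 34.24 mm

34.24


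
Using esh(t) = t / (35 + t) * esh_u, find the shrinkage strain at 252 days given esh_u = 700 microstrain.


esh(252) = 252 / (35 + 252) * 700
= 252 / 287 * 700
= 614.6 microstrain

614.6


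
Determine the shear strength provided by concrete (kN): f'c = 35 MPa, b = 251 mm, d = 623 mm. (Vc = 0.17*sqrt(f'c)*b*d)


Vc = 0.17 * sqrt(35) * 251 * 623 / 1000
= 157.27 kN

157.27


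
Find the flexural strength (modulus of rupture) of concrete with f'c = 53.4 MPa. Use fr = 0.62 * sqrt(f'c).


fr = 0.62 * sqrt(53.4)
= 4.531 MPa

4.531


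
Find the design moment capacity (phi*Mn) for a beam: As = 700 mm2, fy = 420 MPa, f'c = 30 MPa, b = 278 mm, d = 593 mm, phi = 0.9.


a = As * fy / (0.85 * f'c * b)
= 700 * 420 / (0.85 * 30 * 278)
= 41.4727 mm
Mn = As * fy * (d - a/2) / 10^6
= 168.2455 kN-m
phi*Mn = 0.9 * 168.2455 = 151.42 kN-m

151.42


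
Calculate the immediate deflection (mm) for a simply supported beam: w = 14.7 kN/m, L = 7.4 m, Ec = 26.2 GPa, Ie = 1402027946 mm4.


Convert: L = 7.4 m = 7400 mm, Ec = 26.2 GPa = 26200 MPa
delta = 5 * 14.7 * 7400^4 / (384 * 26200 * 1402027946)
= 15.63 mm

15.63


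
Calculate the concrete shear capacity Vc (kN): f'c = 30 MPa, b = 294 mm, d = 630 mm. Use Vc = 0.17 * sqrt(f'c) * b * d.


Vc = 0.17 * sqrt(30) * 294 * 630 / 1000
= 172.46 kN

172.46


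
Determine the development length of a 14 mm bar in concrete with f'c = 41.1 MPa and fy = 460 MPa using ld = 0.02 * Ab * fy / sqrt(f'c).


Ab = pi * 14^2 / 4 = 153.938 mm2
ld = 0.02 * 153.938 * 460 / sqrt(41.1)
= 220.9 mm

220.9


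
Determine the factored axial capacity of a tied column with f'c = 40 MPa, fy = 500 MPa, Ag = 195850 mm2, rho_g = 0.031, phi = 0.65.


Ast = rho * Ag = 0.031 * 195850 = 6071.35 mm2
phi*Pn = 0.65 * 0.80 * (0.85 * 40 * (195850 - 6071.35) + 500 * 6071.35) / 1000
= 4933.84 kN

4933.84


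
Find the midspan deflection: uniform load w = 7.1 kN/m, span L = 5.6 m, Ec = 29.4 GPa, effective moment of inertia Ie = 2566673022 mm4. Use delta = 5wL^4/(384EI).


Convert: L = 5.6 m = 5600 mm, Ec = 29.4 GPa = 29400 MPa
delta = 5 * 7.1 * 5600^4 / (384 * 29400 * 2566673022)
= 1.2 mm

1.2


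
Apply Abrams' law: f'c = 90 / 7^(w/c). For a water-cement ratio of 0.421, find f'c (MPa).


f'c = 90 / 7^0.421
= 90 / 2.269
= 39.67 MPa

39.67


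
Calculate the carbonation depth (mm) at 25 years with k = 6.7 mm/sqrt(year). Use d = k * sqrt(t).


depth = k * sqrt(t)
= 6.7 * sqrt(25)
= 33.5 mm

33.5


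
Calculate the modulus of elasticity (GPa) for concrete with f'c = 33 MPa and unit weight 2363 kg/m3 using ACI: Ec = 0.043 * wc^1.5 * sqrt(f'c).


Ec = 0.043 * 2363^1.5 * sqrt(33) / 1000
= 28.37 GPa

28.37


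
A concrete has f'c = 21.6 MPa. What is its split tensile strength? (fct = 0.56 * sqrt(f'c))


fct = 0.56 * sqrt(21.6)
= 0.56 * 4.648
= 2.603 MPa

2.603


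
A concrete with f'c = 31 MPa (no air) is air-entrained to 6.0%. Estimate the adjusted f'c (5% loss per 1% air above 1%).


Strength loss = (6.0 - 1) * 5 = 25.0%
f'c = 31 * (1 - 25.0/100)
= 23.25 MPa

23.25


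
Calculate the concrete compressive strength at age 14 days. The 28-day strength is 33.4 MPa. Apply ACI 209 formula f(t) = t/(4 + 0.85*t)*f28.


f(14) = 14 / (4 + 0.85 * 14) * 33.4
= 14 / 15.9 * 33.4
= 29.41 MPa

29.41


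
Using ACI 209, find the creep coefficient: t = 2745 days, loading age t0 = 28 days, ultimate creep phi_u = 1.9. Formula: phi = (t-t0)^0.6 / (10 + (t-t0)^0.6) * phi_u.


dt = 2745 - 28 = 2717
phi = 2717^0.6 / (10 + 2717^0.6) * 1.9
= 1.748

1.748


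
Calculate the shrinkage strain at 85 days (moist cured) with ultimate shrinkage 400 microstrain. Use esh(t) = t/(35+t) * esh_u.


esh(85) = 85 / (35 + 85) * 400
= 85 / 120 * 400
= 283.3 microstrain

283.3


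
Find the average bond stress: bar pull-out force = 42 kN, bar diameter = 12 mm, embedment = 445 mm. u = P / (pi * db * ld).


u = P / (pi * db * ld)
= 42 * 1000 / (pi * 12 * 445)
= 2.504 MPa

2.504


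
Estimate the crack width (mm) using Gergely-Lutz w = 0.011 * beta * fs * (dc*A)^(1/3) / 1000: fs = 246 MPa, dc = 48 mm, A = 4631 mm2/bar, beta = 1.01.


w = 0.011 * beta * fs * (dc * A)^(1/3) / 1000
= 0.011 * 1.01 * 246 * (48 * 4631)^(1/3) / 1000
= 0.166 mm

0.166


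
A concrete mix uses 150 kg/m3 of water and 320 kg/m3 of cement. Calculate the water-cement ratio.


w/c = water / cement
w/c = 150 / 320 = 0.469

0.469


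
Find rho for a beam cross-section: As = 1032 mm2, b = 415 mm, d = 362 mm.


rho = As / (b * d)
= 1032 / (415 * 362)
= 0.0069

0.0069


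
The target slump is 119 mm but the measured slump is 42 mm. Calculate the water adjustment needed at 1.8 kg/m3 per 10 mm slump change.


Difference = 119 - 42 = 77 mm
Water adjustment = 77 * 1.8 / 10 = 13.9 kg/m3

13.9


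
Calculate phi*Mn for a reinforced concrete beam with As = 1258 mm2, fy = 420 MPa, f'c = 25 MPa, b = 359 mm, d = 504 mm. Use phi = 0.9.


a = As * fy / (0.85 * f'c * b)
= 1258 * 420 / (0.85 * 25 * 359)
= 69.2591 mm
Mn = As * fy * (d - a/2) / 10^6
= 247.9966 kN-m
phi*Mn = 0.9 * 247.9966 = 223.2 kN-m

223.2


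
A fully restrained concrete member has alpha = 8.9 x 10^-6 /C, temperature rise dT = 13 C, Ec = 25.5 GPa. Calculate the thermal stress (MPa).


sigma = alpha * dT * Ec
= 8.9e-6 * 13 * 25.5 * 1000
= 2.95 MPa

2.95


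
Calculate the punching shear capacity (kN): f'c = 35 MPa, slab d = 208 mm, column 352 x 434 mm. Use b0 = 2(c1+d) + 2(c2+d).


b0 = 2*(352 + 208) + 2*(434 + 208) = 2404 mm
Vc = 0.33 * sqrt(35) * 2404 * 208 / 1000
= 976.22 kN

976.22


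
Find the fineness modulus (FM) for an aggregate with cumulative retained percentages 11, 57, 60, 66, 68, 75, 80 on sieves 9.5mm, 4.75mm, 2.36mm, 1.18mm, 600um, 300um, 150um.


FM = sum(cumulative % retained) / 100
= 417 / 100
= 4.17

4.17


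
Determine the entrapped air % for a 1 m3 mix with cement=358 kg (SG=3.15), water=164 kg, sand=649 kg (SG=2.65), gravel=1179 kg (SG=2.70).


Vol cement = 358 / (3.15 * 1000) = 0.113651 m3
Vol water = 164 / 1000 = 0.164 m3
Vol sand = 649 / (2.65 * 1000) = 0.244906 m3
Vol gravel = 1179 / (2.70 * 1000) = 0.436667 m3
Total solid + water volume = 0.959223 m3
Air = (1 - 0.959223) * 100 = 4.08%

4.08


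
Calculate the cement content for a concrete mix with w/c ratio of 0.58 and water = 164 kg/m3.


Cement = water / (w/c)
= 164 / 0.58
= 282.8 kg/m3

282.8


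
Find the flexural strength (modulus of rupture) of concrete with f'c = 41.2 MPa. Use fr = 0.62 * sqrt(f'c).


fr = 0.62 * sqrt(41.2)
= 3.98 MPa

3.98


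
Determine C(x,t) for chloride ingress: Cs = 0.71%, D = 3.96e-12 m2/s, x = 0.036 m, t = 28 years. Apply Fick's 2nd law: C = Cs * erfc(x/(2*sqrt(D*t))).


t_seconds = 28 * 365.25 * 24 * 3600 = 883612800.0 s
arg = 0.036 / (2 * sqrt(3.96e-12 * 883612800.0))
= 0.3043
erfc(0.3043) = 0.667
C = 0.71 * 0.667 = 0.4735%

0.4735


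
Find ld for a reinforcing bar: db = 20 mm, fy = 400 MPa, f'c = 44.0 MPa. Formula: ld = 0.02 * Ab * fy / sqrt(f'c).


Ab = pi * 20^2 / 4 = 314.159 mm2
ld = 0.02 * 314.159 * 400 / sqrt(44.0)
= 378.9 mm

378.9


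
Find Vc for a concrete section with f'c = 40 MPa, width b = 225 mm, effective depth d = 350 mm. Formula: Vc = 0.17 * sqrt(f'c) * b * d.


Vc = 0.17 * sqrt(40) * 225 * 350 / 1000
= 84.67 kN

84.67


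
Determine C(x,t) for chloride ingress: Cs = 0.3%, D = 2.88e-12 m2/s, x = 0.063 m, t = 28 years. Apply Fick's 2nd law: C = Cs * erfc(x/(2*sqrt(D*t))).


t_seconds = 28 * 365.25 * 24 * 3600 = 883612800.0 s
arg = 0.063 / (2 * sqrt(2.88e-12 * 883612800.0))
= 0.6244
erfc(0.6244) = 0.3772
C = 0.3 * 0.3772 = 0.1132%

0.1132


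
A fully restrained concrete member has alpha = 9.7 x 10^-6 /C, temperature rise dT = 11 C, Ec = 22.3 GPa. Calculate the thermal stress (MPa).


sigma = alpha * dT * Ec
= 9.7e-6 * 11 * 22.3 * 1000
= 2.379 MPa

2.379


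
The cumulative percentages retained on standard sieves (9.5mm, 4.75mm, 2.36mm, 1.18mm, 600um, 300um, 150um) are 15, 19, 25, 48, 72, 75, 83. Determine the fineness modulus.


FM = sum(cumulative % retained) / 100
= 337 / 100
= 3.37

3.37


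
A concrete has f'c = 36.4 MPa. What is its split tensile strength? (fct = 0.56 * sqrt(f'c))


fct = 0.56 * sqrt(36.4)
= 0.56 * 6.033
= 3.379 MPa

3.379


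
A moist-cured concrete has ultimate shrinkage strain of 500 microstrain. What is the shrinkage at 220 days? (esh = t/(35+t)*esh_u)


esh(220) = 220 / (35 + 220) * 500
= 220 / 255 * 500
= 431.4 microstrain

431.4


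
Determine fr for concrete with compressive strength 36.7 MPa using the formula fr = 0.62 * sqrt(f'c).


fr = 0.62 * sqrt(36.7)
= 3.756 MPa

3.756


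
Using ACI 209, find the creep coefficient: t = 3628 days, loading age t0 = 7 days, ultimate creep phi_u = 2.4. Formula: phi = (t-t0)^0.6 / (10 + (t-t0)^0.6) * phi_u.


dt = 3628 - 7 = 3621
phi = 3621^0.6 / (10 + 3621^0.6) * 2.4
= 2.236

2.236


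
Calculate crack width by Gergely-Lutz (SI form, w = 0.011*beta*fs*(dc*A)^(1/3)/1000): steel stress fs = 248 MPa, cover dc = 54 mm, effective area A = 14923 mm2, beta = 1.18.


w = 0.011 * beta * fs * (dc * A)^(1/3) / 1000
= 0.011 * 1.18 * 248 * (54 * 14923)^(1/3) / 1000
= 0.3 mm

0.3


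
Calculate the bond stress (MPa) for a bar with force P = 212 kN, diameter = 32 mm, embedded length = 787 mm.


u = P / (pi * db * ld)
= 212 * 1000 / (pi * 32 * 787)
= 2.68 MPa

2.68


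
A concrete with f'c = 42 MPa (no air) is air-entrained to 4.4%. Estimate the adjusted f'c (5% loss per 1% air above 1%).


Strength loss = (4.4 - 1) * 5 = 17.0%
f'c = 42 * (1 - 17.0/100)
= 34.86 MPa

34.86


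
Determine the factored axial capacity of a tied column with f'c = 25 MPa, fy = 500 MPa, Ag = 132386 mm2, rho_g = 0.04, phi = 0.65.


Ast = rho * Ag = 0.04 * 132386 = 5295.44 mm2
phi*Pn = 0.65 * 0.80 * (0.85 * 25 * (132386 - 5295.44) + 500 * 5295.44) / 1000
= 2781.17 kN

2781.17


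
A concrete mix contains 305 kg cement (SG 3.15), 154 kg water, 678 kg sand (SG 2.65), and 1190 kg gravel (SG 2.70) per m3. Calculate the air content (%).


Vol cement = 305 / (3.15 * 1000) = 0.096825 m3
Vol water = 154 / 1000 = 0.154 m3
Vol sand = 678 / (2.65 * 1000) = 0.255849 m3
Vol gravel = 1190 / (2.70 * 1000) = 0.440741 m3
Total solid + water volume = 0.947415 m3
Air = (1 - 0.947415) * 100 = 5.26%

5.26


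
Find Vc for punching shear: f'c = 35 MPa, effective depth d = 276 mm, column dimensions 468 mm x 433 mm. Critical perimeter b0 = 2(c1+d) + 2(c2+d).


b0 = 2*(468 + 276) + 2*(433 + 276) = 2906 mm
Vc = 0.33 * sqrt(35) * 2906 * 276 / 1000
= 1565.86 kN

1565.86


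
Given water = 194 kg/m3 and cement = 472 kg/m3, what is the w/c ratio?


w/c = water / cement
w/c = 194 / 472 = 0.411

0.411


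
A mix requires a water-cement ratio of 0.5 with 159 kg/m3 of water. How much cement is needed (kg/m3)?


Cement = water / (w/c)
= 159 / 0.5
= 318.0 kg/m3

318.0


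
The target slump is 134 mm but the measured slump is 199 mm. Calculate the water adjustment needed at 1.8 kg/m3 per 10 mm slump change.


Difference = 134 - 199 = -65 mm
Water adjustment = -65 * 1.8 / 10 = -11.7 kg/m3

-11.7


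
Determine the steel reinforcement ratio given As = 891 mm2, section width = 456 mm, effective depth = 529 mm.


rho = As / (b * d)
= 891 / (456 * 529)
= 0.0037

0.0037


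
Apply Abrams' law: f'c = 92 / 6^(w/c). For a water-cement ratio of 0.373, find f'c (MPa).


f'c = 92 / 6^0.373
= 92 / 1.951
= 47.16 MPa

47.16


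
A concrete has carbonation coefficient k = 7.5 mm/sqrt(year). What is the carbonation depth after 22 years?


depth = k * sqrt(t)
= 7.5 * sqrt(22)
= 35.18 mm

35.18


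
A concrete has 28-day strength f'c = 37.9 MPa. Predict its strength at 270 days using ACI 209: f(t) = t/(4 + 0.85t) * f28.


f(270) = 270 / (4 + 0.85 * 270) * 37.9
= 270 / 233.5 * 37.9
= 43.82 MPa

43.82


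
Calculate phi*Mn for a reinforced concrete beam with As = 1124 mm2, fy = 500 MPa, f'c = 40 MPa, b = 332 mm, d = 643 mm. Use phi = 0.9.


a = As * fy / (0.85 * f'c * b)
= 1124 * 500 / (0.85 * 40 * 332)
= 49.7874 mm
Mn = As * fy * (d - a/2) / 10^6
= 347.3757 kN-m
phi*Mn = 0.9 * 347.3757 = 312.64 kN-m

312.64


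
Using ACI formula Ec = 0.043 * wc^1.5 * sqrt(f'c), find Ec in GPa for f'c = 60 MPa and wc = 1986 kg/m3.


Ec = 0.043 * 1986^1.5 * sqrt(60) / 1000
= 29.48 GPa

29.48


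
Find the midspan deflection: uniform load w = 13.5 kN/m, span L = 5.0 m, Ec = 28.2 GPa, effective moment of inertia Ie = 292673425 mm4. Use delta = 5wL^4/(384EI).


Convert: L = 5.0 m = 5000 mm, Ec = 28.2 GPa = 28200 MPa
delta = 5 * 13.5 * 5000^4 / (384 * 28200 * 292673425)
= 13.31 mm

13.31


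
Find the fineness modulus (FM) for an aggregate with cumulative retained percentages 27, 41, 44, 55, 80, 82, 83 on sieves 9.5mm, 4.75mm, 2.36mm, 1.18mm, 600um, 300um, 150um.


FM = sum(cumulative % retained) / 100
= 412 / 100
= 4.12

4.12


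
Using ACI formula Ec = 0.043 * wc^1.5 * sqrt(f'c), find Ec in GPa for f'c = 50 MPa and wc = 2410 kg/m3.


Ec = 0.043 * 2410^1.5 * sqrt(50) / 1000
= 35.97 GPa

35.97


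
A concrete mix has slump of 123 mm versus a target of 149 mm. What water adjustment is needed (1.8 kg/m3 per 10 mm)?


Difference = 149 - 123 = 26 mm
Water adjustment = 26 * 1.8 / 10 = 4.7 kg/m3

4.7


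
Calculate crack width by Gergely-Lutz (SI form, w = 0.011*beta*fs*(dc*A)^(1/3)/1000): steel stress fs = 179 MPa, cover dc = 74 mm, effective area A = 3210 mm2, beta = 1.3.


w = 0.011 * beta * fs * (dc * A)^(1/3) / 1000
= 0.011 * 1.3 * 179 * (74 * 3210)^(1/3) / 1000
= 0.159 mm

0.159


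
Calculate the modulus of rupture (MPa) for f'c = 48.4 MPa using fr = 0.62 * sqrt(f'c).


fr = 0.62 * sqrt(48.4)
= 4.313 MPa

4.313


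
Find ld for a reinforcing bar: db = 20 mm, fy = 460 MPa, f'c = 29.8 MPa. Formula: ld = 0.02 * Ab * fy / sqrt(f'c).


Ab = pi * 20^2 / 4 = 314.159 mm2
ld = 0.02 * 314.159 * 460 / sqrt(29.8)
= 529.5 mm

529.5


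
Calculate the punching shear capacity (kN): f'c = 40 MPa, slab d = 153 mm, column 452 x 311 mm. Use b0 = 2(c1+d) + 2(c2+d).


b0 = 2*(452 + 153) + 2*(311 + 153) = 2138 mm
Vc = 0.33 * sqrt(40) * 2138 * 153 / 1000
= 682.72 kN

682.72


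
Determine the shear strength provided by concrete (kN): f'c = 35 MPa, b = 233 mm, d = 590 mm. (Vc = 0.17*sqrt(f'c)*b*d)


Vc = 0.17 * sqrt(35) * 233 * 590 / 1000
= 138.26 kN

138.26


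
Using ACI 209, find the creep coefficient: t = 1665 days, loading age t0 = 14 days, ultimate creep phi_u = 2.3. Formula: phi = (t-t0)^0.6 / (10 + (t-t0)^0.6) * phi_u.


dt = 1665 - 14 = 1651
phi = 1651^0.6 / (10 + 1651^0.6) * 2.3
= 2.059

2.059


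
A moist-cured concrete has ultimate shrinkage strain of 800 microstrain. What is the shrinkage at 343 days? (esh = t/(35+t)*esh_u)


esh(343) = 343 / (35 + 343) * 800
= 343 / 378 * 800
= 725.9 microstrain

725.9


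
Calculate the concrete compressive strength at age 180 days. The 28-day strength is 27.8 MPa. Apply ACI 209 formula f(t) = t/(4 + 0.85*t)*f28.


f(180) = 180 / (4 + 0.85 * 180) * 27.8
= 180 / 157.0 * 27.8
= 31.87 MPa

31.87


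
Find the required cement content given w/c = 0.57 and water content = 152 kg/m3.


Cement = water / (w/c)
= 152 / 0.57
= 266.7 kg/m3

266.7


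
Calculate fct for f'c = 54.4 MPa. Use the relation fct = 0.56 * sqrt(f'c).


fct = 0.56 * sqrt(54.4)
= 0.56 * 7.376
= 4.13 MPa

4.13


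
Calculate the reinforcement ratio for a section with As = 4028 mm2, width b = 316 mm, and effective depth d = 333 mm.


rho = As / (b * d)
= 4028 / (316 * 333)
= 0.0383

0.0383


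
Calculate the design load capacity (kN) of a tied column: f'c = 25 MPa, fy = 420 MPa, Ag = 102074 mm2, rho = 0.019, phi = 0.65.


Ast = rho * Ag = 0.019 * 102074 = 1939.406 mm2
phi*Pn = 0.65 * 0.80 * (0.85 * 25 * (102074 - 1939.406) + 420 * 1939.406) / 1000
= 1530.05 kN

1530.05


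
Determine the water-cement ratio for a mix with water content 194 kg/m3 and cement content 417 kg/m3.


w/c = water / cement
w/c = 194 / 417 = 0.465

0.465


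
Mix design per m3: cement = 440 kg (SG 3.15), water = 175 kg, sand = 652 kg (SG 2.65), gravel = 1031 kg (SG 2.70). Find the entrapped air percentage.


Vol cement = 440 / (3.15 * 1000) = 0.139683 m3
Vol water = 175 / 1000 = 0.175 m3
Vol sand = 652 / (2.65 * 1000) = 0.246038 m3
Vol gravel = 1031 / (2.70 * 1000) = 0.381852 m3
Total solid + water volume = 0.942572 m3
Air = (1 - 0.942572) * 100 = 5.74%

5.74


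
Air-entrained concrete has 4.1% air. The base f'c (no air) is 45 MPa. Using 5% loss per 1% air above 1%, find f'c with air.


Strength loss = (4.1 - 1) * 5 = 15.5%
f'c = 45 * (1 - 15.5/100)
= 38.02 MPa

38.02


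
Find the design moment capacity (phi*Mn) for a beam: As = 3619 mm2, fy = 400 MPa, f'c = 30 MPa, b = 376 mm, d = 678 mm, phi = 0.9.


a = As * fy / (0.85 * f'c * b)
= 3619 * 400 / (0.85 * 30 * 376)
= 150.9804 mm
Mn = As * fy * (d - a/2) / 10^6
= 872.1932 kN-m
phi*Mn = 0.9 * 872.1932 = 784.97 kN-m

784.97


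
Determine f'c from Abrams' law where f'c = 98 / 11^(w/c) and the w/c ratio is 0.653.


f'c = 98 / 11^0.653
= 98 / 4.787
= 20.47 MPa

20.47


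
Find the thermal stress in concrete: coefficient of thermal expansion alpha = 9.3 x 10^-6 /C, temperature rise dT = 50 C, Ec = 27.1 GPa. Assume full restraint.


sigma = alpha * dT * Ec
= 9.3e-6 * 50 * 27.1 * 1000
= 12.602 MPa

12.602


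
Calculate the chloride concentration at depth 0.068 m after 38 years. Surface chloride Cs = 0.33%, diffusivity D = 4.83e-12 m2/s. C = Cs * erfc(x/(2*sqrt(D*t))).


t_seconds = 38 * 365.25 * 24 * 3600 = 1199188800.0 s
arg = 0.068 / (2 * sqrt(4.83e-12 * 1199188800.0))
= 0.4467
erfc(0.4467) = 0.5275
C = 0.33 * 0.5275 = 0.1741%

0.1741


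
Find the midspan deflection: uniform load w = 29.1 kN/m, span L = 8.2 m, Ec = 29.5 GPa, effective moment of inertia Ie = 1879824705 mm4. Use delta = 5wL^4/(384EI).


Convert: L = 8.2 m = 8200 mm, Ec = 29.5 GPa = 29500 MPa
delta = 5 * 29.1 * 8200^4 / (384 * 29500 * 1879824705)
= 30.89 mm

30.89


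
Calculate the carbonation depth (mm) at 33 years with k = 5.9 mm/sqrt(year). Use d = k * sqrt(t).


depth = k * sqrt(t)
= 5.9 * sqrt(33)
= 33.89 mm

33.89


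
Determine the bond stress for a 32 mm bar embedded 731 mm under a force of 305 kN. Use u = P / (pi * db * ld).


u = P / (pi * db * ld)
= 305 * 1000 / (pi * 32 * 731)
= 4.15 MPa

4.15


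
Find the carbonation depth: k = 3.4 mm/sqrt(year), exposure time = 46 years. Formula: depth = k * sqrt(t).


depth = k * sqrt(t)
= 3.4 * sqrt(46)
= 23.06 mm

23.06


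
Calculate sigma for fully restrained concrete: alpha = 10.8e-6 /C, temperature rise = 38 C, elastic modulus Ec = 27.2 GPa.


sigma = alpha * dT * Ec
= 10.8e-6 * 38 * 27.2 * 1000
= 11.163 MPa

11.163


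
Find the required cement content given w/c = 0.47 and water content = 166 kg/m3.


Cement = water / (w/c)
= 166 / 0.47
= 353.2 kg/m3

353.2


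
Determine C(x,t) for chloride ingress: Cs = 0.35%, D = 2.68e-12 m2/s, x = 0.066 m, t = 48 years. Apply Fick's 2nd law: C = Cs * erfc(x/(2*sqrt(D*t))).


t_seconds = 48 * 365.25 * 24 * 3600 = 1514764800.0 s
arg = 0.066 / (2 * sqrt(2.68e-12 * 1514764800.0))
= 0.5179
erfc(0.5179) = 0.4639
C = 0.35 * 0.4639 = 0.1624%

0.1624


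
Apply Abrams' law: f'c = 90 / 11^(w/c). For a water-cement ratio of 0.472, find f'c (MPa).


f'c = 90 / 11^0.472
= 90 / 3.101
= 29.02 MPa

29.02


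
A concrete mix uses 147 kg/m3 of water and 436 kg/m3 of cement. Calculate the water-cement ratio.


w/c = water / cement
w/c = 147 / 436 = 0.337

0.337


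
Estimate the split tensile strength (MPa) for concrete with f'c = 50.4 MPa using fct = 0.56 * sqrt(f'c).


fct = 0.56 * sqrt(50.4)
= 0.56 * 7.099
= 3.976 MPa

3.976


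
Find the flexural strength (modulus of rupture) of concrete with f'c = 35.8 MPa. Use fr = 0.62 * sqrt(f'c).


fr = 0.62 * sqrt(35.8)
= 3.71 MPa

3.71


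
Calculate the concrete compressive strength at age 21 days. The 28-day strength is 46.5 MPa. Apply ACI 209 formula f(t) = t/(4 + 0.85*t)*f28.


f(21) = 21 / (4 + 0.85 * 21) * 46.5
= 21 / 21.85 * 46.5
= 44.69 MPa

44.69


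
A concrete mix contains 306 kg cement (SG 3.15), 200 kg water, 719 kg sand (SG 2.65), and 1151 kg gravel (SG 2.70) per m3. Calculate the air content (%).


Vol cement = 306 / (3.15 * 1000) = 0.097143 m3
Vol water = 200 / 1000 = 0.2 m3
Vol sand = 719 / (2.65 * 1000) = 0.271321 m3
Vol gravel = 1151 / (2.70 * 1000) = 0.426296 m3
Total solid + water volume = 0.99476 m3
Air = (1 - 0.99476) * 100 = 0.52%

0.52


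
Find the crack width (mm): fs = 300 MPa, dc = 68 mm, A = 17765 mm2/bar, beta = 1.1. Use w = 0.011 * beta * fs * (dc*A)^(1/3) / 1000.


w = 0.011 * beta * fs * (dc * A)^(1/3) / 1000
= 0.011 * 1.1 * 300 * (68 * 17765)^(1/3) / 1000
= 0.387 mm

0.387


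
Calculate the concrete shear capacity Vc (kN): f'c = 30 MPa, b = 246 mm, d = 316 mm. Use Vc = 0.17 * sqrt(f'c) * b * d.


Vc = 0.17 * sqrt(30) * 246 * 316 / 1000
= 72.38 kN

72.38


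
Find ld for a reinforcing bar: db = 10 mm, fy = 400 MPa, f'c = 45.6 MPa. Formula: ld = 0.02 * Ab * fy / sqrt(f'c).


Ab = pi * 10^2 / 4 = 78.54 mm2
ld = 0.02 * 78.54 * 400 / sqrt(45.6)
= 93.0 mm

93.0


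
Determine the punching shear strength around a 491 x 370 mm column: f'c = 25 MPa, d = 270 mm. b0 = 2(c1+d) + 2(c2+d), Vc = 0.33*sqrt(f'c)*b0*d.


b0 = 2*(491 + 270) + 2*(370 + 270) = 2802 mm
Vc = 0.33 * sqrt(25) * 2802 * 270 / 1000
= 1248.29 kN

1248.29


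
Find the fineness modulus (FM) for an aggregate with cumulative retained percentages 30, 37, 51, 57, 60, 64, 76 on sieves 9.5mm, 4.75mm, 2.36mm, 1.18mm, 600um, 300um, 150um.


FM = sum(cumulative % retained) / 100
= 375 / 100
= 3.75

3.75


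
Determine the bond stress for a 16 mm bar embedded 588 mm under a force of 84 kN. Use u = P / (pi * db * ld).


u = P / (pi * db * ld)
= 84 * 1000 / (pi * 16 * 588)
= 2.842 MPa

2.842


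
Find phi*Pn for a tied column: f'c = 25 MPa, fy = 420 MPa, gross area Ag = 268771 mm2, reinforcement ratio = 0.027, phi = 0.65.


Ast = rho * Ag = 0.027 * 268771 = 7256.817 mm2
phi*Pn = 0.65 * 0.80 * (0.85 * 25 * (268771 - 7256.817) + 420 * 7256.817) / 1000
= 4474.62 kN

4474.62


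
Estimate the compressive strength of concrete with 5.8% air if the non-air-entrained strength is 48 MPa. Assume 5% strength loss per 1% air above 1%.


Strength loss = (5.8 - 1) * 5 = 24.0%
f'c = 48 * (1 - 24.0/100)
= 36.48 MPa

36.48


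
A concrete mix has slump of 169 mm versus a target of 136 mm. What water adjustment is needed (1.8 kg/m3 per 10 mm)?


Difference = 136 - 169 = -33 mm
Water adjustment = -33 * 1.8 / 10 = -5.9 kg/m3

-5.9
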